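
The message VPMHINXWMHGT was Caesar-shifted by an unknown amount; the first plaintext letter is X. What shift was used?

24

From the crib: V(21)−X(23)=-2≡24, so the shift is 24.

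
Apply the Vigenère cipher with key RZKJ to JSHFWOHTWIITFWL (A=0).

Repeat the key across the message: RZKJRZKJRZKJRZK
J(9)+R(17): 26≡0 → A
S(18)+Z(25): 43≡17 → R
H(7)+K(10): 17 → R
F(5)+J(9): 14 → O
W(22)+R(17): 39≡13 → N
O(14)+Z(25): 39≡13 → N
H(7)+K(10): 17 → R
T(19)+J(9): 28≡2 → C
W(22)+R(17): 39≡13 → N
I(8)+Z(25): 33≡7 → H
I(8)+K(10): 18 → S
T(19)+J(9): 28≡2 → C
F(5)+R(17): 22 → W
W(22)+Z(25): 47≡21 → V
L(11)+K(10): 21 → V

ARRONNRCNHSCWVV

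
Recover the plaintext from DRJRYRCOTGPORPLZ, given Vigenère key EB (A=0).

Repeat the key across the ciphertext: EBEBEBEBEBEBEBEB
D(3)−E(4): -1≡25 → Z
R(17)−B(1): 16 → Q
J(9)−E(4): 5 → F
R(17)−B(1): 16 → Q
Y(24)−E(4): 20 → U
R(17)−B(1): 16 → Q
C(2)−E(4): -2≡24 → Y
O(14)−B(1): 13 → N
T(19)−E(4): 15 → P
G(6)−B(1): 5 → F
P(15)−E(4): 11 → L
O(14)−B(1): 13 → N
R(17)−E(4): 13 → N
P(15)−B(1): 14 → O
L(11)−E(4): 7 → H
Z(25)−B(1): 24 → Y

ZQFQUQYNPFLNNOHY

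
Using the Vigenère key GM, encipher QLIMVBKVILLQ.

Repeat the key across the message: GMGMGMGMGMGM
Q(16)+G(6): 22 → W
L(11)+M(12): 23 → X
I(8)+G(6): 14 → O
M(12)+M(12): 24 → Y
V(21)+G(6): 27≡1 → B
B(1)+M(12): 13 → N
K(10)+G(6): 16 → Q
V(21)+M(12): 33≡7 → H
I(8)+G(6): 14 → O
L(11)+M(12): 23 → X
L(11)+G(6): 17 → R
Q(16)+M(12): 28≡2 → C

WXOYBNQHOXRC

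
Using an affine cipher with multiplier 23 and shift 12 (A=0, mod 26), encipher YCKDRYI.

Y(24): 23·24+12=564≡18 → S
C(2): 23·2+12=58≡6 → G
K(10): 23·10+12=242≡8 → I
D(3): 23·3+12=81≡3 → D
R(17): 23·17+12=403≡13 → N
Y(24): 23·24+12=564≡18 → S
I(8): 23·8+12=196≡14 → O

SGIDNSO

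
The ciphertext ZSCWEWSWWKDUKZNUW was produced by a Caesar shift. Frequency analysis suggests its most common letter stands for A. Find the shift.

The most frequent ciphertext letter is W (appears 5 times).
W is position 22; A is position 0.
Shift = 22.

22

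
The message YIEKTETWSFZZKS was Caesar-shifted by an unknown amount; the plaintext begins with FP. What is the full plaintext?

From the crib: Y(24)−F(5)=19, so the shift is 19.
Subtract 19 from each ciphertext letter:
Y(24): 24−19=5 → F
I(8): 8−19=-11≡15 → P
E(4): 4−19=-15≡11 → L
K(10): 10−19=-9≡17 → R
T(19): 19−19=0 → A
E(4): 4−19=-15≡11 → L
T(19): 19−19=0 → A
W(22): 22−19=3 → D
S(18): 18−19=-1≡25 → Z
F(5): 5−19=-14≡12 → M
Z(25): 25−19=6 → G
Z(25): 25−19=6 → G
K(10): 10−19=-9≡17 → R
S(18): 18−19=-1≡25 → Z

FPLRALADZMGGRZ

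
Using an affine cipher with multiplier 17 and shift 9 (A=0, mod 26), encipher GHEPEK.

G(6): 17·6+9=111≡7 → H
H(7): 17·7+9=128≡24 → Y
E(4): 17·4+9=77≡25 → Z
P(15): 17·15+9=264≡4 → E
E(4): 17·4+9=77≡25 → Z
K(10): 17·10+9=179≡23 → X

HYZEZX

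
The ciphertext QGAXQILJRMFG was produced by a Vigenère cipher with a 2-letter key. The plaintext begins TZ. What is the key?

XH

Subtract each crib letter from the matching ciphertext letter (mod 26):
Q(16)−T(19)=-3≡23 → X
G(6)−Z(25)=-19≡7 → H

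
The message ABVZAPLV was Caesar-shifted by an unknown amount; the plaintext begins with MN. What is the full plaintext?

From the crib: A(0)−M(12)=-12≡14, so the shift is 14.
Subtract 14 from each ciphertext letter:
A(0): 0−14=-14≡12 → M
B(1): 1−14=-13≡13 → N
V(21): 21−14=7 → H
Z(25): 25−14=11 → L
A(0): 0−14=-14≡12 → M
P(15): 15−14=1 → B
L(11): 11−14=-3≡23 → X
V(21): 21−14=7 → H

MNHLMBXH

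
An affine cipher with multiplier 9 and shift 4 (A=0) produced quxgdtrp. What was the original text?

kwfgxtnh

The inverse of 9 mod 26 is 3, since 9·3=27≡1. Apply D(y)=3·(y−4) mod 26:
q(16): 3·(16−4)=36≡10 → k
u(20): 3·(20−4)=48≡22 → w
x(23): 3·(23−4)=57≡5 → f
g(6): 3·(6−4)=6 → g
d(3): 3·(3−4)=-3≡23 → x
t(19): 3·(19−4)=45≡19 → t
r(17): 3·(17−4)=39≡13 → n
p(15): 3·(15−4)=33≡7 → h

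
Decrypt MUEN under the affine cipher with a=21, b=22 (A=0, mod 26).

The inverse of 21 mod 26 is 5, since 21·5=105≡1. Apply D(y)=5·(y−22) mod 26:
M(12): 5·(12−22)=-50≡2 → C
U(20): 5·(20−22)=-10≡16 → Q
E(4): 5·(4−22)=-90≡14 → O
N(13): 5·(13−22)=-45≡7 → H

CQOH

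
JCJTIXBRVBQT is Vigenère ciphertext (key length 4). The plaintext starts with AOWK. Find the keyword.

JONJ

Subtract each crib letter from the matching ciphertext letter (mod 26):
J(9)−A(0)=9 → J
C(2)−O(14)=-12≡14 → O
J(9)−W(22)=-13≡13 → N
T(19)−K(10)=9 → J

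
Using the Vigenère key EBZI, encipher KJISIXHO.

Repeat the key across the message: EBZIEBZI
K(10)+E(4): 14 → O
J(9)+B(1): 10 → K
I(8)+Z(25): 33≡7 → H
S(18)+I(8): 26≡0 → A
I(8)+E(4): 12 → M
X(23)+B(1): 24 → Y
H(7)+Z(25): 32≡6 → G
O(14)+I(8): 22 → W

OKHAMYGW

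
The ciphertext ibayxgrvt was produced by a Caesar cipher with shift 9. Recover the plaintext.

i(8): 8−9=-1≡25 → z
b(1): 1−9=-8≡18 → s
a(0): 0−9=-9≡17 → r
y(24): 24−9=15 → p
x(23): 23−9=14 → o
g(6): 6−9=-3≡23 → x
r(17): 17−9=8 → i
v(21): 21−9=12 → m
t(19): 19−9=10 → k

zsrpoximk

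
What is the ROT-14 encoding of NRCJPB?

BFQXDP

N(13): 13+14=27≡1 → B
R(17): 17+14=31≡5 → F
C(2): 2+14=16 → Q
J(9): 9+14=23 → X
P(15): 15+14=29≡3 → D
B(1): 1+14=15 → P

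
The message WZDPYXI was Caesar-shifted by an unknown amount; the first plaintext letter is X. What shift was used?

25

From the crib: W(22)−X(23)=-1≡25, so the shift is 25.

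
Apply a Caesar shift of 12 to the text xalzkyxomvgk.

jmxlwkjayhsw

x(23): 23+12=35≡9 → j
a(0): 0+12=12 → m
l(11): 11+12=23 → x
z(25): 25+12=37≡11 → l
k(10): 10+12=22 → w
y(24): 24+12=36≡10 → k
x(23): 23+12=35≡9 → j
o(14): 14+12=26≡0 → a
m(12): 12+12=24 → y
v(21): 21+12=33≡7 → h
g(6): 6+12=18 → s
k(10): 10+12=22 → w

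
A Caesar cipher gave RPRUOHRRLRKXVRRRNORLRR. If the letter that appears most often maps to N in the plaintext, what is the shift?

4

The most frequent ciphertext letter is R (appears 11 times).
R is position 17; N is position 13.
Shift = 4.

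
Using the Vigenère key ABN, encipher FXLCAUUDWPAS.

Repeat the key across the message: ABNABNABNABN
F(5)+A(0): 5 → F
X(23)+B(1): 24 → Y
L(11)+N(13): 24 → Y
C(2)+A(0): 2 → C
A(0)+B(1): 1 → B
U(20)+N(13): 33≡7 → H
U(20)+A(0): 20 → U
D(3)+B(1): 4 → E
W(22)+N(13): 35≡9 → J
P(15)+A(0): 15 → P
A(0)+B(1): 1 → B
S(18)+N(13): 31≡5 → F

FYYCBHUEJPBF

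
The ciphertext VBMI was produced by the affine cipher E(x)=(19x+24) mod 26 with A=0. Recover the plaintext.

The inverse of 19 mod 26 is 11, since 19·11=209≡1. Apply D(y)=11·(y−24) mod 26:
V(21): 11·(21−24)=-33≡19 → T
B(1): 11·(1−24)=-253≡7 → H
M(12): 11·(12−24)=-132≡24 → Y
I(8): 11·(8−24)=-176≡6 → G

THYG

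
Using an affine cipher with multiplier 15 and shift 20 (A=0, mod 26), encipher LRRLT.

L(11): 15·11+20=185≡3 → D
R(17): 15·17+20=275≡15 → P
R(17): 15·17+20=275≡15 → P
L(11): 15·11+20=185≡3 → D
T(19): 15·19+20=305≡19 → T

DPPDT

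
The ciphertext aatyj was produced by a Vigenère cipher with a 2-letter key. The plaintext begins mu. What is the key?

Subtract each crib letter from the matching ciphertext letter (mod 26):
a(0)−m(12)=-12≡14 → o
a(0)−u(20)=-20≡6 → g

og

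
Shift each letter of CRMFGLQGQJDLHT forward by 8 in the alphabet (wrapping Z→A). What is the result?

C(2): 2+8=10 → K
R(17): 17+8=25 → Z
M(12): 12+8=20 → U
F(5): 5+8=13 → N
G(6): 6+8=14 → O
L(11): 11+8=19 → T
Q(16): 16+8=24 → Y
G(6): 6+8=14 → O
Q(16): 16+8=24 → Y
J(9): 9+8=17 → R
D(3): 3+8=11 → L
L(11): 11+8=19 → T
H(7): 7+8=15 → P
T(19): 19+8=27≡1 → B

KZUNOTYOYRLTPB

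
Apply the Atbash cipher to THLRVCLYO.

T(19) → G(6)
H(7) → S(18)
L(11) → O(14)
R(17) → I(8)
V(21) → E(4)
C(2) → X(23)
L(11) → O(14)
Y(24) → B(1)
O(14) → L(11)

GSOIEXOBL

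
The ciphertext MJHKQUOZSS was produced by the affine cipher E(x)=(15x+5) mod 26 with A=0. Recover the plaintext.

XCOJZBLKNN

The inverse of 15 mod 26 is 7, since 15·7=105≡1. Apply D(y)=7·(y−5) mod 26:
M(12): 7·(12−5)=49≡23 → X
J(9): 7·(9−5)=28≡2 → C
H(7): 7·(7−5)=14 → O
K(10): 7·(10−5)=35≡9 → J
Q(16): 7·(16−5)=77≡25 → Z
U(20): 7·(20−5)=105≡1 → B
O(14): 7·(14−5)=63≡11 → L
Z(25): 7·(25−5)=140≡10 → K
S(18): 7·(18−5)=91≡13 → N
S(18): 7·(18−5)=91≡13 → N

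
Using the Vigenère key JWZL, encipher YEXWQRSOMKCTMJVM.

Repeat the key across the message: JWZLJWZLJWZLJWZL
Y(24)+J(9): 33≡7 → H
E(4)+W(22): 26≡0 → A
X(23)+Z(25): 48≡22 → W
W(22)+L(11): 33≡7 → H
Q(16)+J(9): 25 → Z
R(17)+W(22): 39≡13 → N
S(18)+Z(25): 43≡17 → R
O(14)+L(11): 25 → Z
M(12)+J(9): 21 → V
K(10)+W(22): 32≡6 → G
C(2)+Z(25): 27≡1 → B
T(19)+L(11): 30≡4 → E
M(12)+J(9): 21 → V
J(9)+W(22): 31≡5 → F
V(21)+Z(25): 46≡20 → U
M(12)+L(11): 23 → X

HAWHZNRZVGBEVFUX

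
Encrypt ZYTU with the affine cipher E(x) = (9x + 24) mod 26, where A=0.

Z(25): 9·25+24=249≡15 → P
Y(24): 9·24+24=240≡6 → G
T(19): 9·19+24=195≡13 → N
U(20): 9·20+24=204≡22 → W

PGNW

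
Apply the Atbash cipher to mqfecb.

njuvxy

m(12) → n(13)
q(16) → j(9)
f(5) → u(20)
e(4) → v(21)
c(2) → x(23)
b(1) → y(24)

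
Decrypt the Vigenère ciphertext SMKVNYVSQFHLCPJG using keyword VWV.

XQPARDAWVKLQHTOL

Repeat the key across the ciphertext: VWVVWVVWVVWVVWVV
S(18)−V(21): -3≡23 → X
M(12)−W(22): -10≡16 → Q
K(10)−V(21): -11≡15 → P
V(21)−V(21): 0 → A
N(13)−W(22): -9≡17 → R
Y(24)−V(21): 3 → D
V(21)−V(21): 0 → A
S(18)−W(22): -4≡22 → W
Q(16)−V(21): -5≡21 → V
F(5)−V(21): -16≡10 → K
H(7)−W(22): -15≡11 → L
L(11)−V(21): -10≡16 → Q
C(2)−V(21): -19≡7 → H
P(15)−W(22): -7≡19 → T
J(9)−V(21): -12≡14 → O
G(6)−V(21): -15≡11 → L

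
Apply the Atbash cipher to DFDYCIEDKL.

D(3) → W(22)
F(5) → U(20)
D(3) → W(22)
Y(24) → B(1)
C(2) → X(23)
I(8) → R(17)
E(4) → V(21)
D(3) → W(22)
K(10) → P(15)
L(11) → O(14)

WUWBXRVWPO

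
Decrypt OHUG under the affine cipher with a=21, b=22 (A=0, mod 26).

MDQY

The inverse of 21 mod 26 is 5, since 21·5=105≡1. Apply D(y)=5·(y−22) mod 26:
O(14): 5·(14−22)=-40≡12 → M
H(7): 5·(7−22)=-75≡3 → D
U(20): 5·(20−22)=-10≡16 → Q
G(6): 5·(6−22)=-80≡24 → Y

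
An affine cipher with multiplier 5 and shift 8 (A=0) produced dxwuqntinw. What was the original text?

The inverse of 5 mod 26 is 21, since 5·21=105≡1. Apply D(y)=21·(y−8) mod 26:
d(3): 21·(3−8)=-105≡25 → z
x(23): 21·(23−8)=315≡3 → d
w(22): 21·(22−8)=294≡8 → i
u(20): 21·(20−8)=252≡18 → s
q(16): 21·(16−8)=168≡12 → m
n(13): 21·(13−8)=105≡1 → b
t(19): 21·(19−8)=231≡23 → x
i(8): 21·(8−8)=0 → a
n(13): 21·(13−8)=105≡1 → b
w(22): 21·(22−8)=294≡8 → i

zdismbxabi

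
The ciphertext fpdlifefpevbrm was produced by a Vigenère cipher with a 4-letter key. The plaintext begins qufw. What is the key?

Subtract each crib letter from the matching ciphertext letter (mod 26):
f(5)−q(16)=-11≡15 → p
p(15)−u(20)=-5≡21 → v
d(3)−f(5)=-2≡24 → y
l(11)−w(22)=-11≡15 → p

pvyp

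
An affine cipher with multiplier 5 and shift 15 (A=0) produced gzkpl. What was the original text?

The inverse of 5 mod 26 is 21, since 5·21=105≡1. Apply D(y)=21·(y−15) mod 26:
g(6): 21·(6−15)=-189≡19 → t
z(25): 21·(25−15)=210≡2 → c
k(10): 21·(10−15)=-105≡25 → z
p(15): 21·(15−15)=0 → a
l(11): 21·(11−15)=-84≡20 → u

tczau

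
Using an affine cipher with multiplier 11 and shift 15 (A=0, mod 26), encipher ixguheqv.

i(8): 11·8+15=103≡25 → z
x(23): 11·23+15=268≡8 → i
g(6): 11·6+15=81≡3 → d
u(20): 11·20+15=235≡1 → b
h(7): 11·7+15=92≡14 → o
e(4): 11·4+15=59≡7 → h
q(16): 11·16+15=191≡9 → j
v(21): 11·21+15=246≡12 → m

zidbohjm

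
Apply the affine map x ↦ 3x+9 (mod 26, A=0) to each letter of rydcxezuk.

r(17): 3·17+9=60≡8 → i
y(24): 3·24+9=81≡3 → d
d(3): 3·3+9=18 → s
c(2): 3·2+9=15 → p
x(23): 3·23+9=78≡0 → a
e(4): 3·4+9=21 → v
z(25): 3·25+9=84≡6 → g
u(20): 3·20+9=69≡17 → r
k(10): 3·10+9=39≡13 → n

idspavgrn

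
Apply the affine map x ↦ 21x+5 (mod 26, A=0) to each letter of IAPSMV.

I(8): 21·8+5=173≡17 → R
A(0): 21·0+5=5 → F
P(15): 21·15+5=320≡8 → I
S(18): 21·18+5=383≡19 → T
M(12): 21·12+5=257≡23 → X
V(21): 21·21+5=446≡4 → E

RFITXE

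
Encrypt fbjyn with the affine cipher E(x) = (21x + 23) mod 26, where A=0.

ysehk

f(5): 21·5+23=128≡24 → y
b(1): 21·1+23=44≡18 → s
j(9): 21·9+23=212≡4 → e
y(24): 21·24+23=527≡7 → h
n(13): 21·13+23=296≡10 → k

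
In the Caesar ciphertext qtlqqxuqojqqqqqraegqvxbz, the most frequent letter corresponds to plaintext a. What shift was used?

16

The most frequent ciphertext letter is q (appears 10 times).
q is position 16; a is position 0.
Shift = 16.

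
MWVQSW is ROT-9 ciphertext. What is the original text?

DNMHJN

M(12): 12−9=3 → D
W(22): 22−9=13 → N
V(21): 21−9=12 → M
Q(16): 16−9=7 → H
S(18): 18−9=9 → J
W(22): 22−9=13 → N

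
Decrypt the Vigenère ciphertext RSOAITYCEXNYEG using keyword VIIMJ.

WKGOZYQUSOSQWU

Repeat the key across the ciphertext: VIIMJVIIMJVIIM
R(17)−V(21): -4≡22 → W
S(18)−I(8): 10 → K
O(14)−I(8): 6 → G
A(0)−M(12): -12≡14 → O
I(8)−J(9): -1≡25 → Z
T(19)−V(21): -2≡24 → Y
Y(24)−I(8): 16 → Q
C(2)−I(8): -6≡20 → U
E(4)−M(12): -8≡18 → S
X(23)−J(9): 14 → O
N(13)−V(21): -8≡18 → S
Y(24)−I(8): 16 → Q
E(4)−I(8): -4≡22 → W
G(6)−M(12): -6≡20 → U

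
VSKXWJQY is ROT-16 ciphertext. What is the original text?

FCUHGTAI

V(21): 21−16=5 → F
S(18): 18−16=2 → C
K(10): 10−16=-6≡20 → U
X(23): 23−16=7 → H
W(22): 22−16=6 → G
J(9): 9−16=-7≡19 → T
Q(16): 16−16=0 → A
Y(24): 24−16=8 → I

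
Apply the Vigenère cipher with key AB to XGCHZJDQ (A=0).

Repeat the key across the message: ABABABAB
X(23)+A(0): 23 → X
G(6)+B(1): 7 → H
C(2)+A(0): 2 → C
H(7)+B(1): 8 → I
Z(25)+A(0): 25 → Z
J(9)+B(1): 10 → K
D(3)+A(0): 3 → D
Q(16)+B(1): 17 → R

XHCIZKDR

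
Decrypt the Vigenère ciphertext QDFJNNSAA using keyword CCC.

OBDHLLQYY

Repeat the key across the ciphertext: CCCCCCCCC
Q(16)−C(2): 14 → O
D(3)−C(2): 1 → B
F(5)−C(2): 3 → D
J(9)−C(2): 7 → H
N(13)−C(2): 11 → L
N(13)−C(2): 11 → L
S(18)−C(2): 16 → Q
A(0)−C(2): -2≡24 → Y
A(0)−C(2): -2≡24 → Y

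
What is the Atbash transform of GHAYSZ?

G(6) → T(19)
H(7) → S(18)
A(0) → Z(25)
Y(24) → B(1)
S(18) → H(7)
Z(25) → A(0)

TSZBHA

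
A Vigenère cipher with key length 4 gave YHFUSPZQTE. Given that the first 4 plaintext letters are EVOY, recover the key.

Subtract each crib letter from the matching ciphertext letter (mod 26):
Y(24)−E(4)=20 → U
H(7)−V(21)=-14≡12 → M
F(5)−O(14)=-9≡17 → R
U(20)−Y(24)=-4≡22 → W

UMRW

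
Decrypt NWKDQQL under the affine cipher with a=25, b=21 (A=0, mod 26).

IZLSFFK

The inverse of 25 mod 26 is 25, since 25·25=625≡1. Apply D(y)=25·(y−21) mod 26:
N(13): 25·(13−21)=-200≡8 → I
W(22): 25·(22−21)=25 → Z
K(10): 25·(10−21)=-275≡11 → L
D(3): 25·(3−21)=-450≡18 → S
Q(16): 25·(16−21)=-125≡5 → F
Q(16): 25·(16−21)=-125≡5 → F
L(11): 25·(11−21)=-250≡10 → K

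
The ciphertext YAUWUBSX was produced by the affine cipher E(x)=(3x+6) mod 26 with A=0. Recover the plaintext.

The inverse of 3 mod 26 is 9, since 3·9=27≡1. Apply D(y)=9·(y−6) mod 26:
Y(24): 9·(24−6)=162≡6 → G
A(0): 9·(0−6)=-54≡24 → Y
U(20): 9·(20−6)=126≡22 → W
W(22): 9·(22−6)=144≡14 → O
U(20): 9·(20−6)=126≡22 → W
B(1): 9·(1−6)=-45≡7 → H
S(18): 9·(18−6)=108≡4 → E
X(23): 9·(23−6)=153≡23 → X

GYWOWHEX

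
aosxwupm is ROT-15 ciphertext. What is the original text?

lzdihfax

a(0): 0−15=-15≡11 → l
o(14): 14−15=-1≡25 → z
s(18): 18−15=3 → d
x(23): 23−15=8 → i
w(22): 22−15=7 → h
u(20): 20−15=5 → f
p(15): 15−15=0 → a
m(12): 12−15=-3≡23 → x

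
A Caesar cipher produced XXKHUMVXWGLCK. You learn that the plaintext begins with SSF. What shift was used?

From the crib: X(23)−S(18)=5, so the shift is 5.

5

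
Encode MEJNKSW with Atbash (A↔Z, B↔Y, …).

NVQMPHD

M(12) → N(13)
E(4) → V(21)
J(9) → Q(16)
N(13) → M(12)
K(10) → P(15)
S(18) → H(7)
W(22) → D(3)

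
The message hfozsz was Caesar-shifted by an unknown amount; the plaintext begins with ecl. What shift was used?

3

From the crib: h(7)−e(4)=3, so the shift is 3.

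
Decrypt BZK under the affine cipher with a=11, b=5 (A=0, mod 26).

CQR

The inverse of 11 mod 26 is 19, since 11·19=209≡1. Apply D(y)=19·(y−5) mod 26:
B(1): 19·(1−5)=-76≡2 → C
Z(25): 19·(25−5)=380≡16 → Q
K(10): 19·(10−5)=95≡17 → R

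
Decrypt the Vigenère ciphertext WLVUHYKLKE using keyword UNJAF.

CYMUCEXCKZ

Repeat the key across the ciphertext: UNJAFUNJAF
W(22)−U(20): 2 → C
L(11)−N(13): -2≡24 → Y
V(21)−J(9): 12 → M
U(20)−A(0): 20 → U
H(7)−F(5): 2 → C
Y(24)−U(20): 4 → E
K(10)−N(13): -3≡23 → X
L(11)−J(9): 2 → C
K(10)−A(0): 10 → K
E(4)−F(5): -1≡25 → Z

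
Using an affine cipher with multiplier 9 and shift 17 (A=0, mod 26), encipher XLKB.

X(23): 9·23+17=224≡16 → Q
L(11): 9·11+17=116≡12 → M
K(10): 9·10+17=107≡3 → D
B(1): 9·1+17=26≡0 → A

QMDA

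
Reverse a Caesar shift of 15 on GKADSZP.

G(6): 6−15=-9≡17 → R
K(10): 10−15=-5≡21 → V
A(0): 0−15=-15≡11 → L
D(3): 3−15=-12≡14 → O
S(18): 18−15=3 → D
Z(25): 25−15=10 → K
P(15): 15−15=0 → A

RVLODKA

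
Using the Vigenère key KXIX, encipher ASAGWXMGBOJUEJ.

KPIDGUUDLLRROG

Repeat the key across the message: KXIXKXIXKXIXKX
A(0)+K(10): 10 → K
S(18)+X(23): 41≡15 → P
A(0)+I(8): 8 → I
G(6)+X(23): 29≡3 → D
W(22)+K(10): 32≡6 → G
X(23)+X(23): 46≡20 → U
M(12)+I(8): 20 → U
G(6)+X(23): 29≡3 → D
B(1)+K(10): 11 → L
O(14)+X(23): 37≡11 → L
J(9)+I(8): 17 → R
U(20)+X(23): 43≡17 → R
E(4)+K(10): 14 → O
J(9)+X(23): 32≡6 → G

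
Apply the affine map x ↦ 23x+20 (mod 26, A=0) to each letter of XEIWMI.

DIWGKW

X(23): 23·23+20=549≡3 → D
E(4): 23·4+20=112≡8 → I
I(8): 23·8+20=204≡22 → W
W(22): 23·22+20=526≡6 → G
M(12): 23·12+20=296≡10 → K
I(8): 23·8+20=204≡22 → W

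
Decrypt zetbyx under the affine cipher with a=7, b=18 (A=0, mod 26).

bypfmx

The inverse of 7 mod 26 is 15, since 7·15=105≡1. Apply D(y)=15·(y−18) mod 26:
z(25): 15·(25−18)=105≡1 → b
e(4): 15·(4−18)=-210≡24 → y
t(19): 15·(19−18)=15 → p
b(1): 15·(1−18)=-255≡5 → f
y(24): 15·(24−18)=90≡12 → m
x(23): 15·(23−18)=75≡23 → x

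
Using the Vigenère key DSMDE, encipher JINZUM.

Repeat the key across the message: DSMDED
J(9)+D(3): 12 → M
I(8)+S(18): 26≡0 → A
N(13)+M(12): 25 → Z
Z(25)+D(3): 28≡2 → C
U(20)+E(4): 24 → Y
M(12)+D(3): 15 → P

MAZCYP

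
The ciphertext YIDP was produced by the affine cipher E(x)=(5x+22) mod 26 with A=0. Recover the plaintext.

QSRJ

The inverse of 5 mod 26 is 21, since 5·21=105≡1. Apply D(y)=21·(y−22) mod 26:
Y(24): 21·(24−22)=42≡16 → Q
I(8): 21·(8−22)=-294≡18 → S
D(3): 21·(3−22)=-399≡17 → R
P(15): 21·(15−22)=-147≡9 → J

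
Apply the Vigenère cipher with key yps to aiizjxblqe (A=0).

yxaxypzaic

Repeat the key across the message: ypsypsypsy
a(0)+y(24): 24 → y
i(8)+p(15): 23 → x
i(8)+s(18): 26≡0 → a
z(25)+y(24): 49≡23 → x
j(9)+p(15): 24 → y
x(23)+s(18): 41≡15 → p
b(1)+y(24): 25 → z
l(11)+p(15): 26≡0 → a
q(16)+s(18): 34≡8 → i
e(4)+y(24): 28≡2 → c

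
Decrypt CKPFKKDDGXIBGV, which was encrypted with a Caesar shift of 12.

QYDTYYRRULWPUJ

C(2): 2−12=-10≡16 → Q
K(10): 10−12=-2≡24 → Y
P(15): 15−12=3 → D
F(5): 5−12=-7≡19 → T
K(10): 10−12=-2≡24 → Y
K(10): 10−12=-2≡24 → Y
D(3): 3−12=-9≡17 → R
D(3): 3−12=-9≡17 → R
G(6): 6−12=-6≡20 → U
X(23): 23−12=11 → L
I(8): 8−12=-4≡22 → W
B(1): 1−12=-11≡15 → P
G(6): 6−12=-6≡20 → U
V(21): 21−12=9 → J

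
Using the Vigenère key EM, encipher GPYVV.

Repeat the key across the message: EMEME
G(6)+E(4): 10 → K
P(15)+M(12): 27≡1 → B
Y(24)+E(4): 28≡2 → C
V(21)+M(12): 33≡7 → H
V(21)+E(4): 25 → Z

KBCHZ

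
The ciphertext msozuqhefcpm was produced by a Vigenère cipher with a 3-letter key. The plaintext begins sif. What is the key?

Subtract each crib letter from the matching ciphertext letter (mod 26):
m(12)−s(18)=-6≡20 → u
s(18)−i(8)=10 → k
o(14)−f(5)=9 → j

ukj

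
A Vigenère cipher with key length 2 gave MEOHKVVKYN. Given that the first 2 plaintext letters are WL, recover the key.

QT

Subtract each crib letter from the matching ciphertext letter (mod 26):
M(12)−W(22)=-10≡16 → Q
E(4)−L(11)=-7≡19 → T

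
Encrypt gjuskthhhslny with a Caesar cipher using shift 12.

g(6): 6+12=18 → s
j(9): 9+12=21 → v
u(20): 20+12=32≡6 → g
s(18): 18+12=30≡4 → e
k(10): 10+12=22 → w
t(19): 19+12=31≡5 → f
h(7): 7+12=19 → t
h(7): 7+12=19 → t
h(7): 7+12=19 → t
s(18): 18+12=30≡4 → e
l(11): 11+12=23 → x
n(13): 13+12=25 → z
y(24): 24+12=36≡10 → k

svgewftttexzk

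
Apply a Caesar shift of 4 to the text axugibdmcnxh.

ebykmfhqgrbl

a(0): 0+4=4 → e
x(23): 23+4=27≡1 → b
u(20): 20+4=24 → y
g(6): 6+4=10 → k
i(8): 8+4=12 → m
b(1): 1+4=5 → f
d(3): 3+4=7 → h
m(12): 12+4=16 → q
c(2): 2+4=6 → g
n(13): 13+4=17 → r
x(23): 23+4=27≡1 → b
h(7): 7+4=11 → l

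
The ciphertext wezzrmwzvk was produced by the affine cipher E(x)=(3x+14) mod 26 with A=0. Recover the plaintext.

uovvbiuvlq

The inverse of 3 mod 26 is 9, since 3·9=27≡1. Apply D(y)=9·(y−14) mod 26:
w(22): 9·(22−14)=72≡20 → u
e(4): 9·(4−14)=-90≡14 → o
z(25): 9·(25−14)=99≡21 → v
z(25): 9·(25−14)=99≡21 → v
r(17): 9·(17−14)=27≡1 → b
m(12): 9·(12−14)=-18≡8 → i
w(22): 9·(22−14)=72≡20 → u
z(25): 9·(25−14)=99≡21 → v
v(21): 9·(21−14)=63≡11 → l
k(10): 9·(10−14)=-36≡16 → q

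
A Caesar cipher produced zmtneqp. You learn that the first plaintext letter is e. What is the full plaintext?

From the crib: z(25)−e(4)=21, so the shift is 21.
Subtract 21 from each ciphertext letter:
z(25): 25−21=4 → e
m(12): 12−21=-9≡17 → r
t(19): 19−21=-2≡24 → y
n(13): 13−21=-8≡18 → s
e(4): 4−21=-17≡9 → j
q(16): 16−21=-5≡21 → v
p(15): 15−21=-6≡20 → u

erysjvu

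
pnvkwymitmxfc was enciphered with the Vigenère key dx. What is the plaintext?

Repeat the key across the ciphertext: dxdxdxdxdxdxd
p(15)−d(3): 12 → m
n(13)−x(23): -10≡16 → q
v(21)−d(3): 18 → s
k(10)−x(23): -13≡13 → n
w(22)−d(3): 19 → t
y(24)−x(23): 1 → b
m(12)−d(3): 9 → j
i(8)−x(23): -15≡11 → l
t(19)−d(3): 16 → q
m(12)−x(23): -11≡15 → p
x(23)−d(3): 20 → u
f(5)−x(23): -18≡8 → i
c(2)−d(3): -1≡25 → z

mqsntbjlqpuiz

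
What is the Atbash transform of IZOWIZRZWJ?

RALDRAIADQ

I(8) → R(17)
Z(25) → A(0)
O(14) → L(11)
W(22) → D(3)
I(8) → R(17)
Z(25) → A(0)
R(17) → I(8)
Z(25) → A(0)
W(22) → D(3)
J(9) → Q(16)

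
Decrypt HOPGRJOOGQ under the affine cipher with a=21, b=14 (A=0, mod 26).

The inverse of 21 mod 26 is 5, since 21·5=105≡1. Apply D(y)=5·(y−14) mod 26:
H(7): 5·(7−14)=-35≡17 → R
O(14): 5·(14−14)=0 → A
P(15): 5·(15−14)=5 → F
G(6): 5·(6−14)=-40≡12 → M
R(17): 5·(17−14)=15 → P
J(9): 5·(9−14)=-25≡1 → B
O(14): 5·(14−14)=0 → A
O(14): 5·(14−14)=0 → A
G(6): 5·(6−14)=-40≡12 → M
Q(16): 5·(16−14)=10 → K

RAFMPBAAMK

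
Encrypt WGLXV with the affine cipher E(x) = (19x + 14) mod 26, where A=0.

QYPJX

W(22): 19·22+14=432≡16 → Q
G(6): 19·6+14=128≡24 → Y
L(11): 19·11+14=223≡15 → P
X(23): 19·23+14=451≡9 → J
V(21): 19·21+14=413≡23 → X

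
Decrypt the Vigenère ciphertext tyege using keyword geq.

nuoaa

Repeat the key across the ciphertext: geqge
t(19)−g(6): 13 → n
y(24)−e(4): 20 → u
e(4)−q(16): -12≡14 → o
g(6)−g(6): 0 → a
e(4)−e(4): 0 → a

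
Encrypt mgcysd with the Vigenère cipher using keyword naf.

Repeat the key across the message: nafnaf
m(12)+n(13): 25 → z
g(6)+a(0): 6 → g
c(2)+f(5): 7 → h
y(24)+n(13): 37≡11 → l
s(18)+a(0): 18 → s
d(3)+f(5): 8 → i

zghlsi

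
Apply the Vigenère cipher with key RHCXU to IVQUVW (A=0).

Repeat the key across the message: RHCXUR
I(8)+R(17): 25 → Z
V(21)+H(7): 28≡2 → C
Q(16)+C(2): 18 → S
U(20)+X(23): 43≡17 → R
V(21)+U(20): 41≡15 → P
W(22)+R(17): 39≡13 → N

ZCSRPN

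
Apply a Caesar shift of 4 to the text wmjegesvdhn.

w(22): 22+4=26≡0 → a
m(12): 12+4=16 → q
j(9): 9+4=13 → n
e(4): 4+4=8 → i
g(6): 6+4=10 → k
e(4): 4+4=8 → i
s(18): 18+4=22 → w
v(21): 21+4=25 → z
d(3): 3+4=7 → h
h(7): 7+4=11 → l
n(13): 13+4=17 → r

aqnikiwzhlr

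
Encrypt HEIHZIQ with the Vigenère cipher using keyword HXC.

Repeat the key across the message: HXCHXCH
H(7)+H(7): 14 → O
E(4)+X(23): 27≡1 → B
I(8)+C(2): 10 → K
H(7)+H(7): 14 → O
Z(25)+X(23): 48≡22 → W
I(8)+C(2): 10 → K
Q(16)+H(7): 23 → X

OBKOWKX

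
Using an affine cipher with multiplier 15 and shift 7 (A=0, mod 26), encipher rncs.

culr

r(17): 15·17+7=262≡2 → c
n(13): 15·13+7=202≡20 → u
c(2): 15·2+7=37≡11 → l
s(18): 15·18+7=277≡17 → r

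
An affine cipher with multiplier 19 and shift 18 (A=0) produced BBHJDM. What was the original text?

VVJFRM

The inverse of 19 mod 26 is 11, since 19·11=209≡1. Apply D(y)=11·(y−18) mod 26:
B(1): 11·(1−18)=-187≡21 → V
B(1): 11·(1−18)=-187≡21 → V
H(7): 11·(7−18)=-121≡9 → J
J(9): 11·(9−18)=-99≡5 → F
D(3): 11·(3−18)=-165≡17 → R
M(12): 11·(12−18)=-66≡12 → M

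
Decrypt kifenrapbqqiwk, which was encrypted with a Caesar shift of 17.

tronwajykzzrft

k(10): 10−17=-7≡19 → t
i(8): 8−17=-9≡17 → r
f(5): 5−17=-12≡14 → o
e(4): 4−17=-13≡13 → n
n(13): 13−17=-4≡22 → w
r(17): 17−17=0 → a
a(0): 0−17=-17≡9 → j
p(15): 15−17=-2≡24 → y
b(1): 1−17=-16≡10 → k
q(16): 16−17=-1≡25 → z
q(16): 16−17=-1≡25 → z
i(8): 8−17=-9≡17 → r
w(22): 22−17=5 → f
k(10): 10−17=-7≡19 → t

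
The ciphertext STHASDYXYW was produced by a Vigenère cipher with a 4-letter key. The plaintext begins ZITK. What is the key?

Subtract each crib letter from the matching ciphertext letter (mod 26):
S(18)−Z(25)=-7≡19 → T
T(19)−I(8)=11 → L
H(7)−T(19)=-12≡14 → O
A(0)−K(10)=-10≡16 → Q

TLOQ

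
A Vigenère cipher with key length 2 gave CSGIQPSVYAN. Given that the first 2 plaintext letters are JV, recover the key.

Subtract each crib letter from the matching ciphertext letter (mod 26):
C(2)−J(9)=-7≡19 → T
S(18)−V(21)=-3≡23 → X

TX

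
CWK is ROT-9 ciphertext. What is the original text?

C(2): 2−9=-7≡19 → T
W(22): 22−9=13 → N
K(10): 10−9=1 → B

TNB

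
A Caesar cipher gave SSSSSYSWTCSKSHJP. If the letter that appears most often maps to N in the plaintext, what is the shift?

The most frequent ciphertext letter is S (appears 8 times).
S is position 18; N is position 13.
Shift = 5.

5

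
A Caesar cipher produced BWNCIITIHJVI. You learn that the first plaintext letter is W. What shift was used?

5

From the crib: B(1)−W(22)=-21≡5, so the shift is 5.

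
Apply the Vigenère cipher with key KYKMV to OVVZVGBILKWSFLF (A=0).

YTFLQQZSXFGQPXA

Repeat the key across the message: KYKMVKYKMVKYKMV
O(14)+K(10): 24 → Y
V(21)+Y(24): 45≡19 → T
V(21)+K(10): 31≡5 → F
Z(25)+M(12): 37≡11 → L
V(21)+V(21): 42≡16 → Q
G(6)+K(10): 16 → Q
B(1)+Y(24): 25 → Z
I(8)+K(10): 18 → S
L(11)+M(12): 23 → X
K(10)+V(21): 31≡5 → F
W(22)+K(10): 32≡6 → G
S(18)+Y(24): 42≡16 → Q
F(5)+K(10): 15 → P
L(11)+M(12): 23 → X
F(5)+V(21): 26≡0 → A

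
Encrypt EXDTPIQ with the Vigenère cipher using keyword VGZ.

Repeat the key across the message: VGZVGZV
E(4)+V(21): 25 → Z
X(23)+G(6): 29≡3 → D
D(3)+Z(25): 28≡2 → C
T(19)+V(21): 40≡14 → O
P(15)+G(6): 21 → V
I(8)+Z(25): 33≡7 → H
Q(16)+V(21): 37≡11 → L

ZDCOVHL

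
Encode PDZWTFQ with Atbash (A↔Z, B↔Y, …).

P(15) → K(10)
D(3) → W(22)
Z(25) → A(0)
W(22) → D(3)
T(19) → G(6)
F(5) → U(20)
Q(16) → J(9)

KWADGUJ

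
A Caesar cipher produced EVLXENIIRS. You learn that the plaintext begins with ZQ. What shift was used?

5

From the crib: E(4)−Z(25)=-21≡5, so the shift is 5.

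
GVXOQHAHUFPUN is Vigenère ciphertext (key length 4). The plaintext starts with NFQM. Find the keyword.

Subtract each crib letter from the matching ciphertext letter (mod 26):
G(6)−N(13)=-7≡19 → T
V(21)−F(5)=16 → Q
X(23)−Q(16)=7 → H
O(14)−M(12)=2 → C

TQHC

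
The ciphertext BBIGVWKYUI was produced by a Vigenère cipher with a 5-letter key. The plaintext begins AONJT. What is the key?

BNVXC

Subtract each crib letter from the matching ciphertext letter (mod 26):
B(1)−A(0)=1 → B
B(1)−O(14)=-13≡13 → N
I(8)−N(13)=-5≡21 → V
G(6)−J(9)=-3≡23 → X
V(21)−T(19)=2 → C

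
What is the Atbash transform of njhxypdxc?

mqscbkwcx

n(13) → m(12)
j(9) → q(16)
h(7) → s(18)
x(23) → c(2)
y(24) → b(1)
p(15) → k(10)
d(3) → w(22)
x(23) → c(2)
c(2) → x(23)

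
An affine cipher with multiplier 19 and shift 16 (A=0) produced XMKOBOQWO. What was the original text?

The inverse of 19 mod 26 is 11, since 19·11=209≡1. Apply D(y)=11·(y−16) mod 26:
X(23): 11·(23−16)=77≡25 → Z
M(12): 11·(12−16)=-44≡8 → I
K(10): 11·(10−16)=-66≡12 → M
O(14): 11·(14−16)=-22≡4 → E
B(1): 11·(1−16)=-165≡17 → R
O(14): 11·(14−16)=-22≡4 → E
Q(16): 11·(16−16)=0 → A
W(22): 11·(22−16)=66≡14 → O
O(14): 11·(14−16)=-22≡4 → E

ZIMEREAOE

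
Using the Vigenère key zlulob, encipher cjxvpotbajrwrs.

burgdpsmuufxqd

Repeat the key across the message: zlulobzlulobzl
c(2)+z(25): 27≡1 → b
j(9)+l(11): 20 → u
x(23)+u(20): 43≡17 → r
v(21)+l(11): 32≡6 → g
p(15)+o(14): 29≡3 → d
o(14)+b(1): 15 → p
t(19)+z(25): 44≡18 → s
b(1)+l(11): 12 → m
a(0)+u(20): 20 → u
j(9)+l(11): 20 → u
r(17)+o(14): 31≡5 → f
w(22)+b(1): 23 → x
r(17)+z(25): 42≡16 → q
s(18)+l(11): 29≡3 → d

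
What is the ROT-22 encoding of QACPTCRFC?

Q(16): 16+22=38≡12 → M
A(0): 0+22=22 → W
C(2): 2+22=24 → Y
P(15): 15+22=37≡11 → L
T(19): 19+22=41≡15 → P
C(2): 2+22=24 → Y
R(17): 17+22=39≡13 → N
F(5): 5+22=27≡1 → B
C(2): 2+22=24 → Y

MWYLPYNBY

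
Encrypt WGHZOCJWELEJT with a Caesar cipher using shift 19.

W(22): 22+19=41≡15 → P
G(6): 6+19=25 → Z
H(7): 7+19=26≡0 → A
Z(25): 25+19=44≡18 → S
O(14): 14+19=33≡7 → H
C(2): 2+19=21 → V
J(9): 9+19=28≡2 → C
W(22): 22+19=41≡15 → P
E(4): 4+19=23 → X
L(11): 11+19=30≡4 → E
E(4): 4+19=23 → X
J(9): 9+19=28≡2 → C
T(19): 19+19=38≡12 → M

PZASHVCPXEXCM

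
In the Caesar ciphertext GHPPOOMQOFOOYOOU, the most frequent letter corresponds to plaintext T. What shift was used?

The most frequent ciphertext letter is O (appears 7 times).
O is position 14; T is position 19.
Shift = -5≡21.

21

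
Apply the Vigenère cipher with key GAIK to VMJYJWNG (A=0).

BMRIPWVQ

Repeat the key across the message: GAIKGAIK
V(21)+G(6): 27≡1 → B
M(12)+A(0): 12 → M
J(9)+I(8): 17 → R
Y(24)+K(10): 34≡8 → I
J(9)+G(6): 15 → P
W(22)+A(0): 22 → W
N(13)+I(8): 21 → V
G(6)+K(10): 16 → Q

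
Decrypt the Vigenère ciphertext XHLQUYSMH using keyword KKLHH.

Repeat the key across the ciphertext: KKLHHKKLH
X(23)−K(10): 13 → N
H(7)−K(10): -3≡23 → X
L(11)−L(11): 0 → A
Q(16)−H(7): 9 → J
U(20)−H(7): 13 → N
Y(24)−K(10): 14 → O
S(18)−K(10): 8 → I
M(12)−L(11): 1 → B
H(7)−H(7): 0 → A

NXAJNOIBA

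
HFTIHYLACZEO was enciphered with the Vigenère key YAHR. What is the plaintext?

Repeat the key across the ciphertext: YAHRYAHRYAHR
H(7)−Y(24): -17≡9 → J
F(5)−A(0): 5 → F
T(19)−H(7): 12 → M
I(8)−R(17): -9≡17 → R
H(7)−Y(24): -17≡9 → J
Y(24)−A(0): 24 → Y
L(11)−H(7): 4 → E
A(0)−R(17): -17≡9 → J
C(2)−Y(24): -22≡4 → E
Z(25)−A(0): 25 → Z
E(4)−H(7): -3≡23 → X
O(14)−R(17): -3≡23 → X

JFMRJYEJEZXX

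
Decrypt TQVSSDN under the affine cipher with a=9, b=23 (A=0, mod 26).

OFULLSW

The inverse of 9 mod 26 is 3, since 9·3=27≡1. Apply D(y)=3·(y−23) mod 26:
T(19): 3·(19−23)=-12≡14 → O
Q(16): 3·(16−23)=-21≡5 → F
V(21): 3·(21−23)=-6≡20 → U
S(18): 3·(18−23)=-15≡11 → L
S(18): 3·(18−23)=-15≡11 → L
D(3): 3·(3−23)=-60≡18 → S
N(13): 3·(13−23)=-30≡22 → W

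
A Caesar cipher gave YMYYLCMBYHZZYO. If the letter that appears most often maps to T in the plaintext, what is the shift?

5

The most frequent ciphertext letter is Y (appears 5 times).
Y is position 24; T is position 19.
Shift = 5.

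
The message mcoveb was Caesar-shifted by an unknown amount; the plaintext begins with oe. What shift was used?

24

From the crib: m(12)−o(14)=-2≡24, so the shift is 24.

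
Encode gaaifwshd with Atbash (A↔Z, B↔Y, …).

g(6) → t(19)
a(0) → z(25)
a(0) → z(25)
i(8) → r(17)
f(5) → u(20)
w(22) → d(3)
s(18) → h(7)
h(7) → s(18)
d(3) → w(22)

tzzrudhsw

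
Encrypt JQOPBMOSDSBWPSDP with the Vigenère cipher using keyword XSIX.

GIWMYEWPAKJTMKLM

Repeat the key across the message: XSIXXSIXXSIXXSIX
J(9)+X(23): 32≡6 → G
Q(16)+S(18): 34≡8 → I
O(14)+I(8): 22 → W
P(15)+X(23): 38≡12 → M
B(1)+X(23): 24 → Y
M(12)+S(18): 30≡4 → E
O(14)+I(8): 22 → W
S(18)+X(23): 41≡15 → P
D(3)+X(23): 26≡0 → A
S(18)+S(18): 36≡10 → K
B(1)+I(8): 9 → J
W(22)+X(23): 45≡19 → T
P(15)+X(23): 38≡12 → M
S(18)+S(18): 36≡10 → K
D(3)+I(8): 11 → L
P(15)+X(23): 38≡12 → M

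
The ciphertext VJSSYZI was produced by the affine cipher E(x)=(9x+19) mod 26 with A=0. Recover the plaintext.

GWXXPST

The inverse of 9 mod 26 is 3, since 9·3=27≡1. Apply D(y)=3·(y−19) mod 26:
V(21): 3·(21−19)=6 → G
J(9): 3·(9−19)=-30≡22 → W
S(18): 3·(18−19)=-3≡23 → X
S(18): 3·(18−19)=-3≡23 → X
Y(24): 3·(24−19)=15 → P
Z(25): 3·(25−19)=18 → S
I(8): 3·(8−19)=-33≡19 → T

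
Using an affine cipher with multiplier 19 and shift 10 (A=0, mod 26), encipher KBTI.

K(10): 19·10+10=200≡18 → S
B(1): 19·1+10=29≡3 → D
T(19): 19·19+10=371≡7 → H
I(8): 19·8+10=162≡6 → G

SDHG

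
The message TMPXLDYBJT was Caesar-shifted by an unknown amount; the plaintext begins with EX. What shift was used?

15

From the crib: T(19)−E(4)=15, so the shift is 15.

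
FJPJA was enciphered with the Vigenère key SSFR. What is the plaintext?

Repeat the key across the ciphertext: SSFRS
F(5)−S(18): -13≡13 → N
J(9)−S(18): -9≡17 → R
P(15)−F(5): 10 → K
J(9)−R(17): -8≡18 → S
A(0)−S(18): -18≡8 → I

NRKSI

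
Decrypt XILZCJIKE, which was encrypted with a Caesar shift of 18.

X(23): 23−18=5 → F
I(8): 8−18=-10≡16 → Q
L(11): 11−18=-7≡19 → T
Z(25): 25−18=7 → H
C(2): 2−18=-16≡10 → K
J(9): 9−18=-9≡17 → R
I(8): 8−18=-10≡16 → Q
K(10): 10−18=-8≡18 → S
E(4): 4−18=-14≡12 → M

FQTHKRQSM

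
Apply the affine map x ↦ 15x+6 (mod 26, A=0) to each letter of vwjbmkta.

v(21): 15·21+6=321≡9 → j
w(22): 15·22+6=336≡24 → y
j(9): 15·9+6=141≡11 → l
b(1): 15·1+6=21 → v
m(12): 15·12+6=186≡4 → e
k(10): 15·10+6=156≡0 → a
t(19): 15·19+6=291≡5 → f
a(0): 15·0+6=6 → g

jylveafg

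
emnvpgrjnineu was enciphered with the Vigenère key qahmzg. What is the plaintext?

omgjqabjgwoye

Repeat the key across the ciphertext: qahmzgqahmzgq
e(4)−q(16): -12≡14 → o
m(12)−a(0): 12 → m
n(13)−h(7): 6 → g
v(21)−m(12): 9 → j
p(15)−z(25): -10≡16 → q
g(6)−g(6): 0 → a
r(17)−q(16): 1 → b
j(9)−a(0): 9 → j
n(13)−h(7): 6 → g
i(8)−m(12): -4≡22 → w
n(13)−z(25): -12≡14 → o
e(4)−g(6): -2≡24 → y
u(20)−q(16): 4 → e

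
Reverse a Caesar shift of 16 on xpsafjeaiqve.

x(23): 23−16=7 → h
p(15): 15−16=-1≡25 → z
s(18): 18−16=2 → c
a(0): 0−16=-16≡10 → k
f(5): 5−16=-11≡15 → p
j(9): 9−16=-7≡19 → t
e(4): 4−16=-12≡14 → o
a(0): 0−16=-16≡10 → k
i(8): 8−16=-8≡18 → s
q(16): 16−16=0 → a
v(21): 21−16=5 → f
e(4): 4−16=-12≡14 → o

hzckptoksafo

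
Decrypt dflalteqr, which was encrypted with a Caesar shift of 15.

d(3): 3−15=-12≡14 → o
f(5): 5−15=-10≡16 → q
l(11): 11−15=-4≡22 → w
a(0): 0−15=-15≡11 → l
l(11): 11−15=-4≡22 → w
t(19): 19−15=4 → e
e(4): 4−15=-11≡15 → p
q(16): 16−15=1 → b
r(17): 17−15=2 → c

oqwlwepbc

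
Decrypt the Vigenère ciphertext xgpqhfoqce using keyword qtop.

hnbbrmabml

Repeat the key across the ciphertext: qtopqtopqt
x(23)−q(16): 7 → h
g(6)−t(19): -13≡13 → n
p(15)−o(14): 1 → b
q(16)−p(15): 1 → b
h(7)−q(16): -9≡17 → r
f(5)−t(19): -14≡12 → m
o(14)−o(14): 0 → a
q(16)−p(15): 1 → b
c(2)−q(16): -14≡12 → m
e(4)−t(19): -15≡11 → l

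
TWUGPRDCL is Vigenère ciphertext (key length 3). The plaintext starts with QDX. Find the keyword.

Subtract each crib letter from the matching ciphertext letter (mod 26):
T(19)−Q(16)=3 → D
W(22)−D(3)=19 → T
U(20)−X(23)=-3≡23 → X

DTX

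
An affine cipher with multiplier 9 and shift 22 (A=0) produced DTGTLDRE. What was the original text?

The inverse of 9 mod 26 is 3, since 9·3=27≡1. Apply D(y)=3·(y−22) mod 26:
D(3): 3·(3−22)=-57≡21 → V
T(19): 3·(19−22)=-9≡17 → R
G(6): 3·(6−22)=-48≡4 → E
T(19): 3·(19−22)=-9≡17 → R
L(11): 3·(11−22)=-33≡19 → T
D(3): 3·(3−22)=-57≡21 → V
R(17): 3·(17−22)=-15≡11 → L
E(4): 3·(4−22)=-54≡24 → Y

VRERTVLY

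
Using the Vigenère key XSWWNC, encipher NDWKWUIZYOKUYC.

Repeat the key across the message: XSWWNCXSWWNCXS
N(13)+X(23): 36≡10 → K
D(3)+S(18): 21 → V
W(22)+W(22): 44≡18 → S
K(10)+W(22): 32≡6 → G
W(22)+N(13): 35≡9 → J
U(20)+C(2): 22 → W
I(8)+X(23): 31≡5 → F
Z(25)+S(18): 43≡17 → R
Y(24)+W(22): 46≡20 → U
O(14)+W(22): 36≡10 → K
K(10)+N(13): 23 → X
U(20)+C(2): 22 → W
Y(24)+X(23): 47≡21 → V
C(2)+S(18): 20 → U

KVSGJWFRUKXWVU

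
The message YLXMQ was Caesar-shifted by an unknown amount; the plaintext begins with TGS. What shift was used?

From the crib: Y(24)−T(19)=5, so the shift is 5.

5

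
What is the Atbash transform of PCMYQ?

P(15) → K(10)
C(2) → X(23)
M(12) → N(13)
Y(24) → B(1)
Q(16) → J(9)

KXNBJ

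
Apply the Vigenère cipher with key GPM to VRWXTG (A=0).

Repeat the key across the message: GPMGPM
V(21)+G(6): 27≡1 → B
R(17)+P(15): 32≡6 → G
W(22)+M(12): 34≡8 → I
X(23)+G(6): 29≡3 → D
T(19)+P(15): 34≡8 → I
G(6)+M(12): 18 → S

BGIDIS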